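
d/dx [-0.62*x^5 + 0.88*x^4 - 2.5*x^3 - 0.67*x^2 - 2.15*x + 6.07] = -3.1*x^4 + 3.52*x^3 - 7.5*x^2 - 1.34*x - 2.15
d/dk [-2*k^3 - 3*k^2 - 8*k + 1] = -6*k^2 - 6*k - 8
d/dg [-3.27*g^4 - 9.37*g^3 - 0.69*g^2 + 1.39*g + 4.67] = -13.08*g^3 - 28.11*g^2 - 1.38*g + 1.39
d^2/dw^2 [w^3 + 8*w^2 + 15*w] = 6*w + 16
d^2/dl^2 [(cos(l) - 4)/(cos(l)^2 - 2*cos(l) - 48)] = (9*sin(l)^4*cos(l) - 14*sin(l)^4 + 884*sin(l)^2 + 2584*cos(l) + 159*cos(3*l)/2 - cos(5*l)/2 - 262)/(sin(l)^2 + 2*cos(l) + 47)^3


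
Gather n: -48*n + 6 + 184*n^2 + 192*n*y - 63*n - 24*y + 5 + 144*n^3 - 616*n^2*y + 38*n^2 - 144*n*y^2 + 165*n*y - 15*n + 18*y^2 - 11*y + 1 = 144*n^3 + n^2*(222 - 616*y) + n*(-144*y^2 + 357*y - 126) + 18*y^2 - 35*y + 12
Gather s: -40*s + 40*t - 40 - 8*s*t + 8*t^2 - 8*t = s*(-8*t - 40) + 8*t^2 + 32*t - 40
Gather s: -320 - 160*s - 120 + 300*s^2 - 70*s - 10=300*s^2 - 230*s - 450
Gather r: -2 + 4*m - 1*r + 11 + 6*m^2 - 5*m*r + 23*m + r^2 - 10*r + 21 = 6*m^2 + 27*m + r^2 + r*(-5*m - 11) + 30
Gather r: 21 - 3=18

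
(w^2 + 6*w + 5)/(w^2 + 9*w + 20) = (w + 1)/(w + 4)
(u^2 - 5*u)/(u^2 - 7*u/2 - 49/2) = 2*u*(5 - u)/(-2*u^2 + 7*u + 49)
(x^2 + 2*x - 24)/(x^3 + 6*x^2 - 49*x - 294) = (x - 4)/(x^2 - 49)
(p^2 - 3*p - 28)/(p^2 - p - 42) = (p + 4)/(p + 6)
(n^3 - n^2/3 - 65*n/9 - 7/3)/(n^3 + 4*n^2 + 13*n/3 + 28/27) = 3*(n - 3)/(3*n + 4)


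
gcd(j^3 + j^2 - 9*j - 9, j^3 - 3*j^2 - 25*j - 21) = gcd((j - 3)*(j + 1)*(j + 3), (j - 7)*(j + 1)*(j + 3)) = j^2 + 4*j + 3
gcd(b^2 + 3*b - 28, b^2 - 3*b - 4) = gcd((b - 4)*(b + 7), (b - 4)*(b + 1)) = b - 4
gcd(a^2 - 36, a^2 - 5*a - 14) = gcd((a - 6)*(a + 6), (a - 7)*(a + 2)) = 1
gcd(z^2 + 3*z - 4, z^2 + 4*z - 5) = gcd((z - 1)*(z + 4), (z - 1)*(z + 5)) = z - 1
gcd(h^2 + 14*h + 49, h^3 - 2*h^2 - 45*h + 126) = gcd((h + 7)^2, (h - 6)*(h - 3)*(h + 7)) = h + 7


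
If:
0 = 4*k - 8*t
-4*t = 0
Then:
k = 0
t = 0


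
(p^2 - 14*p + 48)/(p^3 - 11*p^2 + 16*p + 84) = (p - 8)/(p^2 - 5*p - 14)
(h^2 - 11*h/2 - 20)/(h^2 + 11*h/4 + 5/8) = 4*(h - 8)/(4*h + 1)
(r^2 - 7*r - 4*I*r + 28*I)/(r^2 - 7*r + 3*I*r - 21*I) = (r - 4*I)/(r + 3*I)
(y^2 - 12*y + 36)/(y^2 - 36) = (y - 6)/(y + 6)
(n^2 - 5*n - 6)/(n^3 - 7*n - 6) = (n - 6)/(n^2 - n - 6)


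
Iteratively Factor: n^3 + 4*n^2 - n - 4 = (n + 4)*(n^2 - 1) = (n - 1)*(n + 4)*(n + 1)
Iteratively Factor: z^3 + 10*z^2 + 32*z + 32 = (z + 4)*(z^2 + 6*z + 8) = (z + 2)*(z + 4)*(z + 4)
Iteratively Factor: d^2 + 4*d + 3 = (d + 3)*(d + 1)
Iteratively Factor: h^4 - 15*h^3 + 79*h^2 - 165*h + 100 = (h - 4)*(h^3 - 11*h^2 + 35*h - 25) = (h - 4)*(h - 1)*(h^2 - 10*h + 25) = (h - 5)*(h - 4)*(h - 1)*(h - 5)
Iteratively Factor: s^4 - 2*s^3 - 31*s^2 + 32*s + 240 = (s - 5)*(s^3 + 3*s^2 - 16*s - 48) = (s - 5)*(s + 4)*(s^2 - s - 12) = (s - 5)*(s - 4)*(s + 4)*(s + 3)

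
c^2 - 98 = (c - 7*sqrt(2))*(c + 7*sqrt(2))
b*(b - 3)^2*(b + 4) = b^4 - 2*b^3 - 15*b^2 + 36*b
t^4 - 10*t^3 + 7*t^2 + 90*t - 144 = (t - 8)*(t - 3)*(t - 2)*(t + 3)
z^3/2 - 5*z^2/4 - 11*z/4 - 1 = (z/2 + 1/2)*(z - 4)*(z + 1/2)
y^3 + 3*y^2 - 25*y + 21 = (y - 3)*(y - 1)*(y + 7)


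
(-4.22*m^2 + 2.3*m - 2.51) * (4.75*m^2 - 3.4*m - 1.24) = -20.045*m^4 + 25.273*m^3 - 14.5097*m^2 + 5.682*m + 3.1124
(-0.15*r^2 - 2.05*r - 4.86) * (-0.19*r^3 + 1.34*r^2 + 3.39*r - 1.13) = 0.0285*r^5 + 0.1885*r^4 - 2.3321*r^3 - 13.2924*r^2 - 14.1589*r + 5.4918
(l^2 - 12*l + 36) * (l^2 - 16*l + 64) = l^4 - 28*l^3 + 292*l^2 - 1344*l + 2304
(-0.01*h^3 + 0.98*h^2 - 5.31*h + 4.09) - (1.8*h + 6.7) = -0.01*h^3 + 0.98*h^2 - 7.11*h - 2.61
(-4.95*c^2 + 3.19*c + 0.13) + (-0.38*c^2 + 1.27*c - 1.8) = -5.33*c^2 + 4.46*c - 1.67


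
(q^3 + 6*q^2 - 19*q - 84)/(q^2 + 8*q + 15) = (q^2 + 3*q - 28)/(q + 5)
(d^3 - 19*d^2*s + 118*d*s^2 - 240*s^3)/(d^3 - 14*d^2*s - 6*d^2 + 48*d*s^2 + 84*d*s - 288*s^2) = (d - 5*s)/(d - 6)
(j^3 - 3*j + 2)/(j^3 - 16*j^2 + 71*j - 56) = (j^2 + j - 2)/(j^2 - 15*j + 56)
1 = 1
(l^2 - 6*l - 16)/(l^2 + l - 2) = (l - 8)/(l - 1)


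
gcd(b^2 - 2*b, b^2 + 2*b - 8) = b - 2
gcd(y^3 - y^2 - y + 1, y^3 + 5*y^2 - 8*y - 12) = y + 1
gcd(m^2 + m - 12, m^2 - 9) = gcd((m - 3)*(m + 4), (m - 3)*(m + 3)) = m - 3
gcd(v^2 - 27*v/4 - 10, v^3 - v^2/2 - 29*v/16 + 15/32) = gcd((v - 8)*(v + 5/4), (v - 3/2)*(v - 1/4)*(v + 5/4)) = v + 5/4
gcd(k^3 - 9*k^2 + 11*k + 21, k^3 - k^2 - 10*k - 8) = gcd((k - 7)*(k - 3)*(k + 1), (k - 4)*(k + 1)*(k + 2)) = k + 1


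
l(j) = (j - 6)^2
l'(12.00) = 12.00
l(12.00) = 36.00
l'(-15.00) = -42.00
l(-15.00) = 441.00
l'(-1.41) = -14.82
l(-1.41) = 54.91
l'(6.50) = 1.00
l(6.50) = 0.25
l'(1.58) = -8.84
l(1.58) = 19.54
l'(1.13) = -9.74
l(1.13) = 23.72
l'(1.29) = -9.42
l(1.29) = 22.18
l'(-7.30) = -26.60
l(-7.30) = 176.89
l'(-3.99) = -19.98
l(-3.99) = 99.80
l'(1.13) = -9.74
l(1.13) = 23.72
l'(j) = 2*j - 12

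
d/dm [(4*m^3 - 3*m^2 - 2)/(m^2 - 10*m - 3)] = 2*(2*m^4 - 40*m^3 - 3*m^2 + 11*m - 10)/(m^4 - 20*m^3 + 94*m^2 + 60*m + 9)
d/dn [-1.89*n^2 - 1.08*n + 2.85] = -3.78*n - 1.08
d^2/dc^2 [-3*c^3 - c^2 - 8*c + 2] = -18*c - 2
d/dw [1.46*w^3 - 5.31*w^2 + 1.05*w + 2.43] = 4.38*w^2 - 10.62*w + 1.05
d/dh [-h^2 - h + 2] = -2*h - 1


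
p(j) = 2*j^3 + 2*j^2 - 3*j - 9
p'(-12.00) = 813.00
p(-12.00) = -3141.00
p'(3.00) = 63.00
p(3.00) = 54.00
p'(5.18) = 178.71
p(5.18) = 307.11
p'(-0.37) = -3.66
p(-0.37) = -7.72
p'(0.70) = 2.74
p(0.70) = -9.43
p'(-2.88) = 35.25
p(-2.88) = -31.55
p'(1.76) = 22.63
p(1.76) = 2.82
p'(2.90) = 59.06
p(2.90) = 47.90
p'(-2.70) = 29.94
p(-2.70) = -25.69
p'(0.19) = -2.02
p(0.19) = -9.48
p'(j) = 6*j^2 + 4*j - 3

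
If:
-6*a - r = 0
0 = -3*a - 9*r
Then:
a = 0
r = 0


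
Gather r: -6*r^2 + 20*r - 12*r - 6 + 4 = -6*r^2 + 8*r - 2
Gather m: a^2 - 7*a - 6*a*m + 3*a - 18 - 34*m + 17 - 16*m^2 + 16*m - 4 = a^2 - 4*a - 16*m^2 + m*(-6*a - 18) - 5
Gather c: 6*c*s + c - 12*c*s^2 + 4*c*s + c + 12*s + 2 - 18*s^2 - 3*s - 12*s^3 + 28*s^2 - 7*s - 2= c*(-12*s^2 + 10*s + 2) - 12*s^3 + 10*s^2 + 2*s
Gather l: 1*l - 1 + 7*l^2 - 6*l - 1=7*l^2 - 5*l - 2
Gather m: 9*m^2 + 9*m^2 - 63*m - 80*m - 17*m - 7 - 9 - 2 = 18*m^2 - 160*m - 18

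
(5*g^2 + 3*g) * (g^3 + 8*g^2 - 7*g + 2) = 5*g^5 + 43*g^4 - 11*g^3 - 11*g^2 + 6*g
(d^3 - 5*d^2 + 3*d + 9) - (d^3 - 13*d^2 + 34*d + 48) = 8*d^2 - 31*d - 39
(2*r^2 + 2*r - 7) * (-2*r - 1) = -4*r^3 - 6*r^2 + 12*r + 7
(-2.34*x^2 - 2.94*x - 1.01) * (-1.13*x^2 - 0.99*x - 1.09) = 2.6442*x^4 + 5.6388*x^3 + 6.6025*x^2 + 4.2045*x + 1.1009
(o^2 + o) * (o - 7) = o^3 - 6*o^2 - 7*o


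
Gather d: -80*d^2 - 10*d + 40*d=-80*d^2 + 30*d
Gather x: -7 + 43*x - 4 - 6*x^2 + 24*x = -6*x^2 + 67*x - 11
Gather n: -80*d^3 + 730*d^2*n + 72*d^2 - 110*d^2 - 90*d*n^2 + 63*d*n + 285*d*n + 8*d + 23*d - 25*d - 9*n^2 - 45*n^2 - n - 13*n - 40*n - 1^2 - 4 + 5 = -80*d^3 - 38*d^2 + 6*d + n^2*(-90*d - 54) + n*(730*d^2 + 348*d - 54)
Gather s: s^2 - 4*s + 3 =s^2 - 4*s + 3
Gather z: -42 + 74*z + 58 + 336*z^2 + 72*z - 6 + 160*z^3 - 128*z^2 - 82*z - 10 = 160*z^3 + 208*z^2 + 64*z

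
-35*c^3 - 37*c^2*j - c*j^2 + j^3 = (-7*c + j)*(c + j)*(5*c + j)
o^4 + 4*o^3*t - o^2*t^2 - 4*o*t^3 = o*(o - t)*(o + t)*(o + 4*t)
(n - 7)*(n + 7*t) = n^2 + 7*n*t - 7*n - 49*t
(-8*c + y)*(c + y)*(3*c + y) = -24*c^3 - 29*c^2*y - 4*c*y^2 + y^3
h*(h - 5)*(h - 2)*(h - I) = h^4 - 7*h^3 - I*h^3 + 10*h^2 + 7*I*h^2 - 10*I*h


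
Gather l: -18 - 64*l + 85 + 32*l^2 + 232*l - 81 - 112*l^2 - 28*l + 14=-80*l^2 + 140*l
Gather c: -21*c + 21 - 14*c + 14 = 35 - 35*c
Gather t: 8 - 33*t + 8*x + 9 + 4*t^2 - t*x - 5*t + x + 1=4*t^2 + t*(-x - 38) + 9*x + 18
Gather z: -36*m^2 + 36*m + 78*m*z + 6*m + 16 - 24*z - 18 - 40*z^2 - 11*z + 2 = -36*m^2 + 42*m - 40*z^2 + z*(78*m - 35)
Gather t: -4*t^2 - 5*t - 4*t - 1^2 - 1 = -4*t^2 - 9*t - 2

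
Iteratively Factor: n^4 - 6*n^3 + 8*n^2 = (n - 2)*(n^3 - 4*n^2) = n*(n - 2)*(n^2 - 4*n) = n*(n - 4)*(n - 2)*(n)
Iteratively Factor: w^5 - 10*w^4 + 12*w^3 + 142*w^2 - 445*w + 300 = (w - 3)*(w^4 - 7*w^3 - 9*w^2 + 115*w - 100) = (w - 3)*(w - 1)*(w^3 - 6*w^2 - 15*w + 100) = (w - 5)*(w - 3)*(w - 1)*(w^2 - w - 20) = (w - 5)*(w - 3)*(w - 1)*(w + 4)*(w - 5)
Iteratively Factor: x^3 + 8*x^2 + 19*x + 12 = (x + 4)*(x^2 + 4*x + 3) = (x + 1)*(x + 4)*(x + 3)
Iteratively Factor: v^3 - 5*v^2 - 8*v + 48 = (v - 4)*(v^2 - v - 12) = (v - 4)*(v + 3)*(v - 4)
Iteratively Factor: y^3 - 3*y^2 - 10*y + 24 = (y - 2)*(y^2 - y - 12) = (y - 2)*(y + 3)*(y - 4)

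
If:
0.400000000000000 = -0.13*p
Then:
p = -3.08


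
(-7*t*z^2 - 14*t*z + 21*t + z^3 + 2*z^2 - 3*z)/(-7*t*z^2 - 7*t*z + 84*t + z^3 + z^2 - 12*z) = (z^2 + 2*z - 3)/(z^2 + z - 12)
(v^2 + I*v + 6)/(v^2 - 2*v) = (v^2 + I*v + 6)/(v*(v - 2))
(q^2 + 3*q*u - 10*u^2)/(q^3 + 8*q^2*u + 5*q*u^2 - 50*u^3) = 1/(q + 5*u)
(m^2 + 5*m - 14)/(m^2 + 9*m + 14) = (m - 2)/(m + 2)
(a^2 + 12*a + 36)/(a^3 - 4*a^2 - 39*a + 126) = (a + 6)/(a^2 - 10*a + 21)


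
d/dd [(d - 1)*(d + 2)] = 2*d + 1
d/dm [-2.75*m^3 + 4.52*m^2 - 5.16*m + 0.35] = -8.25*m^2 + 9.04*m - 5.16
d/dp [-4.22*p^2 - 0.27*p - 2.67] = -8.44*p - 0.27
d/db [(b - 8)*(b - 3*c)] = 2*b - 3*c - 8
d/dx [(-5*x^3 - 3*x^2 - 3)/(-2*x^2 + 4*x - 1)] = (10*x^4 - 40*x^3 + 3*x^2 - 6*x + 12)/(4*x^4 - 16*x^3 + 20*x^2 - 8*x + 1)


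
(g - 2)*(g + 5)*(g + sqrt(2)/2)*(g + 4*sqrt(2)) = g^4 + 3*g^3 + 9*sqrt(2)*g^3/2 - 6*g^2 + 27*sqrt(2)*g^2/2 - 45*sqrt(2)*g + 12*g - 40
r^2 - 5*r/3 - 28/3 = (r - 4)*(r + 7/3)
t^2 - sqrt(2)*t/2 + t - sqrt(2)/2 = (t + 1)*(t - sqrt(2)/2)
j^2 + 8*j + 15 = (j + 3)*(j + 5)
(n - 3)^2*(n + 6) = n^3 - 27*n + 54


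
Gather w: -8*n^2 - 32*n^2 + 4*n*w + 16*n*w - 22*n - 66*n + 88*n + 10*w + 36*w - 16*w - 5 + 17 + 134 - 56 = -40*n^2 + w*(20*n + 30) + 90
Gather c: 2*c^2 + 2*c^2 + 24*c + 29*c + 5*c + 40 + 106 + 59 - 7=4*c^2 + 58*c + 198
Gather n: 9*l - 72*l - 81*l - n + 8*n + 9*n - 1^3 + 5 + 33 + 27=-144*l + 16*n + 64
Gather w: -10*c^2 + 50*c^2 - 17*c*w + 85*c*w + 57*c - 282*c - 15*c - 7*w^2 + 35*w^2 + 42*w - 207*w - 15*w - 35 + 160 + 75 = 40*c^2 - 240*c + 28*w^2 + w*(68*c - 180) + 200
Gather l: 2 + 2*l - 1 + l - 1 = 3*l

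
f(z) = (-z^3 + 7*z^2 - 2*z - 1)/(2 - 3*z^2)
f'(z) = 6*z*(-z^3 + 7*z^2 - 2*z - 1)/(2 - 3*z^2)^2 + (-3*z^2 + 14*z - 2)/(2 - 3*z^2) = (3*z^4 - 12*z^2 + 22*z - 4)/(9*z^4 - 12*z^2 + 4)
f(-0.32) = 0.23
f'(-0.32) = -4.27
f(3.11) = -1.13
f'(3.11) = 0.31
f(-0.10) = -0.37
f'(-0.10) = -1.63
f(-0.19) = -0.19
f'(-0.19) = -2.41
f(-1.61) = -4.25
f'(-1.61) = -1.51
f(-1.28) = -5.19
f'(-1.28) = -5.15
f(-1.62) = -4.23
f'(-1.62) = -1.46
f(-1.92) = -3.94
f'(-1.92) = -0.61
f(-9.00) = -5.45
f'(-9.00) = 0.32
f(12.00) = 1.73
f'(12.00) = 0.33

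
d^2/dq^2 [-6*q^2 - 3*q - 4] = -12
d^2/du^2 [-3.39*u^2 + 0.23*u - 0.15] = -6.78000000000000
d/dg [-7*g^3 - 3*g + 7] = -21*g^2 - 3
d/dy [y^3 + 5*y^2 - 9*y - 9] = 3*y^2 + 10*y - 9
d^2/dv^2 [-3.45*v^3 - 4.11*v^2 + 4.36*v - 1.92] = -20.7*v - 8.22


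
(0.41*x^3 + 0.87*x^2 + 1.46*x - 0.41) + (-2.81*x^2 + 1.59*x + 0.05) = 0.41*x^3 - 1.94*x^2 + 3.05*x - 0.36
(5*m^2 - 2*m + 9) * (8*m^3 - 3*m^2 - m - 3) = 40*m^5 - 31*m^4 + 73*m^3 - 40*m^2 - 3*m - 27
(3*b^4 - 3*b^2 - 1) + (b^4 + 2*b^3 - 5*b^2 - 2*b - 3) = 4*b^4 + 2*b^3 - 8*b^2 - 2*b - 4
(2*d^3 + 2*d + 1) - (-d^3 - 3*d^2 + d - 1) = 3*d^3 + 3*d^2 + d + 2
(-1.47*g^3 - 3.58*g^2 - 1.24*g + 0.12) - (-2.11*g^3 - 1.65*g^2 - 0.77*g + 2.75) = 0.64*g^3 - 1.93*g^2 - 0.47*g - 2.63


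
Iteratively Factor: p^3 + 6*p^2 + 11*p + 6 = (p + 1)*(p^2 + 5*p + 6) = (p + 1)*(p + 2)*(p + 3)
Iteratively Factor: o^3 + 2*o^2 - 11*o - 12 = (o + 4)*(o^2 - 2*o - 3) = (o + 1)*(o + 4)*(o - 3)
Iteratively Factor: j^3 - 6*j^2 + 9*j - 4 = (j - 4)*(j^2 - 2*j + 1) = (j - 4)*(j - 1)*(j - 1)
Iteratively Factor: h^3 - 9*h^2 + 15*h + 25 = (h - 5)*(h^2 - 4*h - 5) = (h - 5)^2*(h + 1)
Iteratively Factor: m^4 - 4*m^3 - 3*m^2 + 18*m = (m)*(m^3 - 4*m^2 - 3*m + 18) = m*(m - 3)*(m^2 - m - 6) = m*(m - 3)^2*(m + 2)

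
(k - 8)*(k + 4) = k^2 - 4*k - 32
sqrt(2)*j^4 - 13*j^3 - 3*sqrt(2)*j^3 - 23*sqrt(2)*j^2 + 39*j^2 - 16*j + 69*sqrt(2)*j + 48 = (j - 3)*(j - 8*sqrt(2))*(j + sqrt(2))*(sqrt(2)*j + 1)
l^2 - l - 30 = (l - 6)*(l + 5)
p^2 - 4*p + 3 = (p - 3)*(p - 1)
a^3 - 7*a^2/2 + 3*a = a*(a - 2)*(a - 3/2)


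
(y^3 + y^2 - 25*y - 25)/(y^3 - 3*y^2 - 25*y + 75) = (y + 1)/(y - 3)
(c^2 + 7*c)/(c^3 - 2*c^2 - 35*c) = (c + 7)/(c^2 - 2*c - 35)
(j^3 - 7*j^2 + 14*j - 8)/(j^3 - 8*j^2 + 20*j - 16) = (j - 1)/(j - 2)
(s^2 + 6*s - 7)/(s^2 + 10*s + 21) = (s - 1)/(s + 3)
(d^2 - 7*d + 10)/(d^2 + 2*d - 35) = (d - 2)/(d + 7)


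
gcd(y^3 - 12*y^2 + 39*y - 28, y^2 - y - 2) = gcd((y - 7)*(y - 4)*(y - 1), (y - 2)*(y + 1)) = 1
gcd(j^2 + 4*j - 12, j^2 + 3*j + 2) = 1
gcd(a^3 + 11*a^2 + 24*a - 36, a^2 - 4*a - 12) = 1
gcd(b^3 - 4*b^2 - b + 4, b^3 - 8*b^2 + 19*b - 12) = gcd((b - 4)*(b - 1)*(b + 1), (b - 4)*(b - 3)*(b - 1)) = b^2 - 5*b + 4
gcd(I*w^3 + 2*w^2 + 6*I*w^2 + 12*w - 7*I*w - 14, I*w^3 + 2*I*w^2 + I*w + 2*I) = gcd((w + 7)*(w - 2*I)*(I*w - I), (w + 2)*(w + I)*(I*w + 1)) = 1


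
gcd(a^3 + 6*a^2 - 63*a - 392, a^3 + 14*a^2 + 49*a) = a^2 + 14*a + 49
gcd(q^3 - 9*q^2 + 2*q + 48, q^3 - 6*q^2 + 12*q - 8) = 1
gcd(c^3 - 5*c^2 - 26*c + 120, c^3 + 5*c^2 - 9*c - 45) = c + 5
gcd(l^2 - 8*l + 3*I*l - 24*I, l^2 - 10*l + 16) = l - 8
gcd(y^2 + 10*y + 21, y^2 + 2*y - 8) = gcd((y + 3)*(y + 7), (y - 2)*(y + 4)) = 1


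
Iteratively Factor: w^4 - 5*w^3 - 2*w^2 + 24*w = (w - 3)*(w^3 - 2*w^2 - 8*w) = (w - 3)*(w + 2)*(w^2 - 4*w) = (w - 4)*(w - 3)*(w + 2)*(w)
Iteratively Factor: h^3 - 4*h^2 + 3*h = (h - 3)*(h^2 - h) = h*(h - 3)*(h - 1)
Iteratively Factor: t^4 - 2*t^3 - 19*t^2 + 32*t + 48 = (t - 4)*(t^3 + 2*t^2 - 11*t - 12) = (t - 4)*(t + 1)*(t^2 + t - 12) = (t - 4)*(t - 3)*(t + 1)*(t + 4)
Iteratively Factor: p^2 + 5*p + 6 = (p + 3)*(p + 2)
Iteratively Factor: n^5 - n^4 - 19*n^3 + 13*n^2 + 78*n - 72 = (n - 2)*(n^4 + n^3 - 17*n^2 - 21*n + 36) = (n - 2)*(n + 3)*(n^3 - 2*n^2 - 11*n + 12) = (n - 2)*(n - 1)*(n + 3)*(n^2 - n - 12) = (n - 2)*(n - 1)*(n + 3)^2*(n - 4)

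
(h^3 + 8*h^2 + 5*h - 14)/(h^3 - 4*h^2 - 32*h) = (-h^3 - 8*h^2 - 5*h + 14)/(h*(-h^2 + 4*h + 32))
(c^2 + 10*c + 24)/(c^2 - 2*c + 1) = (c^2 + 10*c + 24)/(c^2 - 2*c + 1)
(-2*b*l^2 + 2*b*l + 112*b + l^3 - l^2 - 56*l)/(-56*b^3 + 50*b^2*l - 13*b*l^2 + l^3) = (l^2 - l - 56)/(28*b^2 - 11*b*l + l^2)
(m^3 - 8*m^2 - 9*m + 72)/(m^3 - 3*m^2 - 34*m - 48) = (m - 3)/(m + 2)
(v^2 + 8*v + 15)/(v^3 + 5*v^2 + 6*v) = (v + 5)/(v*(v + 2))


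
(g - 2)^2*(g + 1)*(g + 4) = g^4 + g^3 - 12*g^2 + 4*g + 16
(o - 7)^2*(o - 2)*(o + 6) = o^4 - 10*o^3 - 19*o^2 + 364*o - 588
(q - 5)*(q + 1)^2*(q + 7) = q^4 + 4*q^3 - 30*q^2 - 68*q - 35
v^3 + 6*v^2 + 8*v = v*(v + 2)*(v + 4)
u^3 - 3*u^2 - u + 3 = (u - 3)*(u - 1)*(u + 1)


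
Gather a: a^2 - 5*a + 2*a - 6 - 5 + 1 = a^2 - 3*a - 10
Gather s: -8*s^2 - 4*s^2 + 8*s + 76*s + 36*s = -12*s^2 + 120*s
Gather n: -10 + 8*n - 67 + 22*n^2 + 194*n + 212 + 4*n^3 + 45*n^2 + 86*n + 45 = 4*n^3 + 67*n^2 + 288*n + 180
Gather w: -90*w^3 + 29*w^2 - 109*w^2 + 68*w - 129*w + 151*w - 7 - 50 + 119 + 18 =-90*w^3 - 80*w^2 + 90*w + 80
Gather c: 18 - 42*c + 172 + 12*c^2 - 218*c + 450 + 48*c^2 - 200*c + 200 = 60*c^2 - 460*c + 840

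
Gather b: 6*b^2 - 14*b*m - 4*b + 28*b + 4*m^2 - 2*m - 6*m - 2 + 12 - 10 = 6*b^2 + b*(24 - 14*m) + 4*m^2 - 8*m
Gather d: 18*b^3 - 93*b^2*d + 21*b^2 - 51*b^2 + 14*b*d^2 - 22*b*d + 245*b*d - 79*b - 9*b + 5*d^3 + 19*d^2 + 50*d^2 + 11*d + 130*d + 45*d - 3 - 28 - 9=18*b^3 - 30*b^2 - 88*b + 5*d^3 + d^2*(14*b + 69) + d*(-93*b^2 + 223*b + 186) - 40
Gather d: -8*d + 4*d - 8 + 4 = -4*d - 4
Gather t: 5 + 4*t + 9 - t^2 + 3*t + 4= -t^2 + 7*t + 18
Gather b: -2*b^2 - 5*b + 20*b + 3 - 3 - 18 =-2*b^2 + 15*b - 18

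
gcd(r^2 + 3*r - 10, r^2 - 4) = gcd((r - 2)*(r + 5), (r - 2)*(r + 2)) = r - 2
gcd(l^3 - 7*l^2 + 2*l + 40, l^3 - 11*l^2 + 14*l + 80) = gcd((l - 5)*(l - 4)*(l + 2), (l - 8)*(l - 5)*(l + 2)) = l^2 - 3*l - 10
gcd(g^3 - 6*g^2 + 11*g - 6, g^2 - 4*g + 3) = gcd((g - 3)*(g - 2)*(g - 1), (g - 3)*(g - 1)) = g^2 - 4*g + 3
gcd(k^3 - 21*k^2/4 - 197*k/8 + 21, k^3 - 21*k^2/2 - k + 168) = k^2 - 9*k/2 - 28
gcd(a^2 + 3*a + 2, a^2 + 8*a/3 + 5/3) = a + 1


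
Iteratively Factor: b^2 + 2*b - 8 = (b - 2)*(b + 4)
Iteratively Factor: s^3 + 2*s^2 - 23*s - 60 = (s + 3)*(s^2 - s - 20) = (s + 3)*(s + 4)*(s - 5)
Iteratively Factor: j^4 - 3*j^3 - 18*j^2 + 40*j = (j + 4)*(j^3 - 7*j^2 + 10*j) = j*(j + 4)*(j^2 - 7*j + 10) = j*(j - 5)*(j + 4)*(j - 2)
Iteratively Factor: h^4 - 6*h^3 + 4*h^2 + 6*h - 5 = (h - 1)*(h^3 - 5*h^2 - h + 5) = (h - 5)*(h - 1)*(h^2 - 1) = (h - 5)*(h - 1)*(h + 1)*(h - 1)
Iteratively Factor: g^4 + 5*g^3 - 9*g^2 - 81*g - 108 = (g + 3)*(g^3 + 2*g^2 - 15*g - 36) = (g - 4)*(g + 3)*(g^2 + 6*g + 9) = (g - 4)*(g + 3)^2*(g + 3)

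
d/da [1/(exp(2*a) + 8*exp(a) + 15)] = 2*(-exp(a) - 4)*exp(a)/(exp(2*a) + 8*exp(a) + 15)^2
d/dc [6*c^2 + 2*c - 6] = 12*c + 2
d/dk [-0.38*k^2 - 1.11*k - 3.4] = -0.76*k - 1.11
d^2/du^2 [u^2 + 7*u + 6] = 2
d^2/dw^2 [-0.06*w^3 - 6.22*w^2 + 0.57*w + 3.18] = -0.36*w - 12.44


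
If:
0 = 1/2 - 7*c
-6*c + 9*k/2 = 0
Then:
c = 1/14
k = 2/21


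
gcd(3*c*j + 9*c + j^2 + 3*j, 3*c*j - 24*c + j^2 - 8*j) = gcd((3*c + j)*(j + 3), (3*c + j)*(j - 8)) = 3*c + j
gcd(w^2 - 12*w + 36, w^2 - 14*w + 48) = w - 6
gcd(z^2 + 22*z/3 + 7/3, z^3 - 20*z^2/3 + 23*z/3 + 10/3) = z + 1/3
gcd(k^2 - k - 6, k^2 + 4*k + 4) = k + 2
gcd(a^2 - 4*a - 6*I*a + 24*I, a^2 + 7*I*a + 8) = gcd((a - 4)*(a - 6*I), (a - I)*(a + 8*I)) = 1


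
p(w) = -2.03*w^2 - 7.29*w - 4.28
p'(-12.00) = 41.43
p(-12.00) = -209.12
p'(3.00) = -19.47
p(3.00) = -44.42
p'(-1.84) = 0.18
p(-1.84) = 2.26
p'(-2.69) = 3.63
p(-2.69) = 0.64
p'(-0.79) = -4.08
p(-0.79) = 0.21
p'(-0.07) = -7.01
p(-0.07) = -3.78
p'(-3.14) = 5.46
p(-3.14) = -1.40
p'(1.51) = -13.42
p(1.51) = -19.92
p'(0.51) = -9.36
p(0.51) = -8.53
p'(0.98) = -11.27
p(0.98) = -13.37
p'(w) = -4.06*w - 7.29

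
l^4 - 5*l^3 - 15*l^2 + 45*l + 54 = (l - 6)*(l - 3)*(l + 1)*(l + 3)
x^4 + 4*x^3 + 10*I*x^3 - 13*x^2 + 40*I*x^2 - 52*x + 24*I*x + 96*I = (x + 4)*(x - I)*(x + 3*I)*(x + 8*I)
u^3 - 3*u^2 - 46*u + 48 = (u - 8)*(u - 1)*(u + 6)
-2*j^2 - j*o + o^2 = (-2*j + o)*(j + o)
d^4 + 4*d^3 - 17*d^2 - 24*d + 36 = (d - 3)*(d - 1)*(d + 2)*(d + 6)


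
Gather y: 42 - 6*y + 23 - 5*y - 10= 55 - 11*y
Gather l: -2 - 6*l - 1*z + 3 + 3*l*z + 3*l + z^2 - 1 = l*(3*z - 3) + z^2 - z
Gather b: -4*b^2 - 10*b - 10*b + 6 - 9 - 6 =-4*b^2 - 20*b - 9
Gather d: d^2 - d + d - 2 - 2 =d^2 - 4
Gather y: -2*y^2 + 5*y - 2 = -2*y^2 + 5*y - 2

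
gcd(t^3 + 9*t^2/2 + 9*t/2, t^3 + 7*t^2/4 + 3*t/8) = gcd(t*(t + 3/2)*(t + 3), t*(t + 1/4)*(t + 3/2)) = t^2 + 3*t/2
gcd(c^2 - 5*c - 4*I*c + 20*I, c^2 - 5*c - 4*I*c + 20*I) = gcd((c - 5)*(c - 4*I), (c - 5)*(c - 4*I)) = c^2 + c*(-5 - 4*I) + 20*I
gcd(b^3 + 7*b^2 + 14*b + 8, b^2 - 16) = b + 4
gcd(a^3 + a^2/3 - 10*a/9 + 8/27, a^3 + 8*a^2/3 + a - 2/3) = a - 1/3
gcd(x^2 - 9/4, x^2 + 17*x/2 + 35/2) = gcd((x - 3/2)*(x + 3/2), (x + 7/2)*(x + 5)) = 1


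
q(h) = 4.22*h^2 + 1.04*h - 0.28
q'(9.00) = 77.00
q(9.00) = 350.90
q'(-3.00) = -24.28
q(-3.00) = 34.58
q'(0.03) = 1.29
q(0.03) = -0.25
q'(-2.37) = -18.96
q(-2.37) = 20.96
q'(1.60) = 14.54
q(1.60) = 12.19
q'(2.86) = 25.18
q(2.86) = 37.21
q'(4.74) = 41.05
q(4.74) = 99.46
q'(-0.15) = -0.23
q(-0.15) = -0.34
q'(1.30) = 12.01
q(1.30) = 8.20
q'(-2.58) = -20.74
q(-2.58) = 25.13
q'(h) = 8.44*h + 1.04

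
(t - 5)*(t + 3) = t^2 - 2*t - 15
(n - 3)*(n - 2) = n^2 - 5*n + 6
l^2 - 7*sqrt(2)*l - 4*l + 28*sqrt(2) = (l - 4)*(l - 7*sqrt(2))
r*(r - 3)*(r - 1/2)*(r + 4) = r^4 + r^3/2 - 25*r^2/2 + 6*r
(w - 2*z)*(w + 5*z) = w^2 + 3*w*z - 10*z^2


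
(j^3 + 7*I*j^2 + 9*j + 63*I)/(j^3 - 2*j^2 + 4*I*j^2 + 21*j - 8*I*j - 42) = (j + 3*I)/(j - 2)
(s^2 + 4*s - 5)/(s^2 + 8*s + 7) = (s^2 + 4*s - 5)/(s^2 + 8*s + 7)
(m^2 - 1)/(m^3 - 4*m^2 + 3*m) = (m + 1)/(m*(m - 3))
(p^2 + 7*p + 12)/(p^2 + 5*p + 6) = (p + 4)/(p + 2)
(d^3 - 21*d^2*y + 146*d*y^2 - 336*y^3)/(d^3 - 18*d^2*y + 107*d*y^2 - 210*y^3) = (-d + 8*y)/(-d + 5*y)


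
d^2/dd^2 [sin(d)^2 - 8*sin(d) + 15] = 8*sin(d) + 2*cos(2*d)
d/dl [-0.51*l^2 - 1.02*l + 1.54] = -1.02*l - 1.02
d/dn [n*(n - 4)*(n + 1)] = 3*n^2 - 6*n - 4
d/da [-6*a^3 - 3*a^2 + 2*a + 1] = -18*a^2 - 6*a + 2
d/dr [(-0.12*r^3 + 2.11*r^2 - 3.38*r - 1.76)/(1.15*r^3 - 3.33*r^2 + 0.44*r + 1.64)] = (-2.0269*r^4 + 7.6684*r^3 - 4.8454*r^2 - 4.8008*r - 4.7688)/(1.3225*r^6 - 7.659*r^5 + 12.1009*r^4 + 0.841599999999999*r^3 - 10.7288*r^2 + 1.4432*r + 2.6896)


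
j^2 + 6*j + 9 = (j + 3)^2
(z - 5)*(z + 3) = z^2 - 2*z - 15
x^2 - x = x*(x - 1)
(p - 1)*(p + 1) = p^2 - 1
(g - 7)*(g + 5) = g^2 - 2*g - 35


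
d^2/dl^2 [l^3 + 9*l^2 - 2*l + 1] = 6*l + 18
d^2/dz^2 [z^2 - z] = 2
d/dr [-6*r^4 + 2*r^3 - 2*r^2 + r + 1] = -24*r^3 + 6*r^2 - 4*r + 1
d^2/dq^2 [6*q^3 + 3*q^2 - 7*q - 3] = 36*q + 6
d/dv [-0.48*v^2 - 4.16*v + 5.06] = -0.96*v - 4.16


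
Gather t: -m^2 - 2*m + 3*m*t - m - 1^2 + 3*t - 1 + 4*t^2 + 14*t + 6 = -m^2 - 3*m + 4*t^2 + t*(3*m + 17) + 4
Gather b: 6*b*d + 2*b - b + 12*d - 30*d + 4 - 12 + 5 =b*(6*d + 1) - 18*d - 3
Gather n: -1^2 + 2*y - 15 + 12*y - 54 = 14*y - 70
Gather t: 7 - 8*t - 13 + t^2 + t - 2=t^2 - 7*t - 8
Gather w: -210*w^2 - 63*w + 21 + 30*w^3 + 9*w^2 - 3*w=30*w^3 - 201*w^2 - 66*w + 21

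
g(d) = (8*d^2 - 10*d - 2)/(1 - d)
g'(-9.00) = -8.04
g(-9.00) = 73.60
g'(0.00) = -12.00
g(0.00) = -2.00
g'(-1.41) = -8.69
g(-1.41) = 11.62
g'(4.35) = -8.36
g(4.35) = -31.61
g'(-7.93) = -8.05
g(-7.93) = 64.99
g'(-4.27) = -8.14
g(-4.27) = 35.40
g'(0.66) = -42.60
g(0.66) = -15.04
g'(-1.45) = -8.67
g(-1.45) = 11.97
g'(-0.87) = -9.14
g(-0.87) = 6.82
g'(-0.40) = -10.04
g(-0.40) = 2.34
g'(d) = (16*d - 10)/(1 - d) + (8*d^2 - 10*d - 2)/(1 - d)^2 = 4*(-2*d^2 + 4*d - 3)/(d^2 - 2*d + 1)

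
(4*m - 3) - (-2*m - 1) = 6*m - 2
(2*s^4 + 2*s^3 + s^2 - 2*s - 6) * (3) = 6*s^4 + 6*s^3 + 3*s^2 - 6*s - 18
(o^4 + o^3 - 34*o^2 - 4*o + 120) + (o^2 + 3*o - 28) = o^4 + o^3 - 33*o^2 - o + 92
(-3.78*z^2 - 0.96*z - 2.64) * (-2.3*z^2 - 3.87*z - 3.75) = 8.694*z^4 + 16.8366*z^3 + 23.9622*z^2 + 13.8168*z + 9.9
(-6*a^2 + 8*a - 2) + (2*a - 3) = -6*a^2 + 10*a - 5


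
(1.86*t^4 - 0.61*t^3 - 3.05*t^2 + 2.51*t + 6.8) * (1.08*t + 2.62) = 2.0088*t^5 + 4.2144*t^4 - 4.8922*t^3 - 5.2802*t^2 + 13.9202*t + 17.816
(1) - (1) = 0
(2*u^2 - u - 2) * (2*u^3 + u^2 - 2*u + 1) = 4*u^5 - 9*u^3 + 2*u^2 + 3*u - 2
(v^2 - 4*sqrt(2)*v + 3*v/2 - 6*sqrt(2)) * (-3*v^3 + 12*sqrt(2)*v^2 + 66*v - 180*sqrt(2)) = -3*v^5 - 9*v^4/2 + 24*sqrt(2)*v^4 - 30*v^3 + 36*sqrt(2)*v^3 - 444*sqrt(2)*v^2 - 45*v^2 - 666*sqrt(2)*v + 1440*v + 2160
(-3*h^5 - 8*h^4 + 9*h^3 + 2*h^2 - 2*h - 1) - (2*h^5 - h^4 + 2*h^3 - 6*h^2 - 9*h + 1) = -5*h^5 - 7*h^4 + 7*h^3 + 8*h^2 + 7*h - 2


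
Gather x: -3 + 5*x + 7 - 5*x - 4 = 0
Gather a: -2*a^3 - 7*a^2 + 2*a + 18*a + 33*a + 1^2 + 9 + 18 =-2*a^3 - 7*a^2 + 53*a + 28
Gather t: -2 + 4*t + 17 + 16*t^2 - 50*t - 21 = 16*t^2 - 46*t - 6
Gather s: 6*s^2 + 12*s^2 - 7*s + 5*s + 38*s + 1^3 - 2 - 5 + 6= 18*s^2 + 36*s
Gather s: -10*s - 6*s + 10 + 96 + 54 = 160 - 16*s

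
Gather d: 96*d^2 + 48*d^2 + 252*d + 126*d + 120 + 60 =144*d^2 + 378*d + 180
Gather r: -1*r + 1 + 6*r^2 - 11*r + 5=6*r^2 - 12*r + 6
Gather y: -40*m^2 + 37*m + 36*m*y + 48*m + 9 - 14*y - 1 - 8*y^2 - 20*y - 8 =-40*m^2 + 85*m - 8*y^2 + y*(36*m - 34)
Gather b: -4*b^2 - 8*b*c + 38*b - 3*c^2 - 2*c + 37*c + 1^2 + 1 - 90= -4*b^2 + b*(38 - 8*c) - 3*c^2 + 35*c - 88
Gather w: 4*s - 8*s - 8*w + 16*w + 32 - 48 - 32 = -4*s + 8*w - 48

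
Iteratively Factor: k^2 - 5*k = (k - 5)*(k)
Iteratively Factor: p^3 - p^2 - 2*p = (p + 1)*(p^2 - 2*p) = p*(p + 1)*(p - 2)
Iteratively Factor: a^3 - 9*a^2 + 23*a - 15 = (a - 1)*(a^2 - 8*a + 15) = (a - 3)*(a - 1)*(a - 5)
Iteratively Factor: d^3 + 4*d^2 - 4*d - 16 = (d + 4)*(d^2 - 4) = (d + 2)*(d + 4)*(d - 2)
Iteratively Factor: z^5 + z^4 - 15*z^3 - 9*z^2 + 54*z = (z + 3)*(z^4 - 2*z^3 - 9*z^2 + 18*z) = (z - 2)*(z + 3)*(z^3 - 9*z) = z*(z - 2)*(z + 3)*(z^2 - 9) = z*(z - 2)*(z + 3)^2*(z - 3)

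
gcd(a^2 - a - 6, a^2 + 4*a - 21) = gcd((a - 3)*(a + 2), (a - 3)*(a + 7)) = a - 3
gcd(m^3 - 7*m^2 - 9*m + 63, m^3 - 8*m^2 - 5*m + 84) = m^2 - 4*m - 21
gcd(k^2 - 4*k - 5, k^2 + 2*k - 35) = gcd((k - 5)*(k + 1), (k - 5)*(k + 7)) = k - 5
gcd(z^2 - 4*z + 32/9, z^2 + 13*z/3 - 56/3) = z - 8/3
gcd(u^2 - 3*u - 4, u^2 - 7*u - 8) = u + 1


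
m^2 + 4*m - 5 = (m - 1)*(m + 5)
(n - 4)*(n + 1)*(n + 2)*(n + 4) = n^4 + 3*n^3 - 14*n^2 - 48*n - 32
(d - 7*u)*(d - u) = d^2 - 8*d*u + 7*u^2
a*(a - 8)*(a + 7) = a^3 - a^2 - 56*a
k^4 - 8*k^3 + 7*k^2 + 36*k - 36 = (k - 6)*(k - 3)*(k - 1)*(k + 2)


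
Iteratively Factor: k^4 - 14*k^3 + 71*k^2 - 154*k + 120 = (k - 5)*(k^3 - 9*k^2 + 26*k - 24) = (k - 5)*(k - 3)*(k^2 - 6*k + 8) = (k - 5)*(k - 4)*(k - 3)*(k - 2)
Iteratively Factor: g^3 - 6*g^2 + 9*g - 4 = (g - 4)*(g^2 - 2*g + 1) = (g - 4)*(g - 1)*(g - 1)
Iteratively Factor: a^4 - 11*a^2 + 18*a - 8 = (a - 1)*(a^3 + a^2 - 10*a + 8) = (a - 2)*(a - 1)*(a^2 + 3*a - 4) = (a - 2)*(a - 1)^2*(a + 4)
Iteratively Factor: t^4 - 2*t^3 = (t)*(t^3 - 2*t^2) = t^2*(t^2 - 2*t) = t^3*(t - 2)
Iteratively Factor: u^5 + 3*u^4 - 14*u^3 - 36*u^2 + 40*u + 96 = (u - 2)*(u^4 + 5*u^3 - 4*u^2 - 44*u - 48) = (u - 2)*(u + 2)*(u^3 + 3*u^2 - 10*u - 24) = (u - 2)*(u + 2)*(u + 4)*(u^2 - u - 6) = (u - 2)*(u + 2)^2*(u + 4)*(u - 3)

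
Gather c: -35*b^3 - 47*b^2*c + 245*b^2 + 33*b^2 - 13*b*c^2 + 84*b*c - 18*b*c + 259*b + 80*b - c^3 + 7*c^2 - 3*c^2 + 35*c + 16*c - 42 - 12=-35*b^3 + 278*b^2 + 339*b - c^3 + c^2*(4 - 13*b) + c*(-47*b^2 + 66*b + 51) - 54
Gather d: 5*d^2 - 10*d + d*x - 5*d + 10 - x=5*d^2 + d*(x - 15) - x + 10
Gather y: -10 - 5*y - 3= -5*y - 13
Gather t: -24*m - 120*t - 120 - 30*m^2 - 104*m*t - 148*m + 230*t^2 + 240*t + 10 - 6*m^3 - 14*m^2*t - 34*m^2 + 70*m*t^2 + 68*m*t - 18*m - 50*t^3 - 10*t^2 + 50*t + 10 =-6*m^3 - 64*m^2 - 190*m - 50*t^3 + t^2*(70*m + 220) + t*(-14*m^2 - 36*m + 170) - 100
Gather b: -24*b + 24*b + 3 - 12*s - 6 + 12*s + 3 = 0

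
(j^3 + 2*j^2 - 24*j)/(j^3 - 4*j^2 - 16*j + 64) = j*(j + 6)/(j^2 - 16)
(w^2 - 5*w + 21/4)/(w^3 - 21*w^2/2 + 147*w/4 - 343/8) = 2*(2*w - 3)/(4*w^2 - 28*w + 49)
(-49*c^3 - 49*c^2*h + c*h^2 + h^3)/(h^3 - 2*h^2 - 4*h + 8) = (-49*c^3 - 49*c^2*h + c*h^2 + h^3)/(h^3 - 2*h^2 - 4*h + 8)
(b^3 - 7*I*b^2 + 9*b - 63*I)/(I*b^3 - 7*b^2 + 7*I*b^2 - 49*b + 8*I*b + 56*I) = (-I*b^3 - 7*b^2 - 9*I*b - 63)/(b^3 + 7*b^2*(1 + I) + b*(8 + 49*I) + 56)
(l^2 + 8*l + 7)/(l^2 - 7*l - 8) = (l + 7)/(l - 8)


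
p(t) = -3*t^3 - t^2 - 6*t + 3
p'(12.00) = -1326.00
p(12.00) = -5397.00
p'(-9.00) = -717.00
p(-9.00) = 2163.00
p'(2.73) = -78.54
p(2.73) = -81.87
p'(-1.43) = -21.54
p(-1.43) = 18.31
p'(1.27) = -23.06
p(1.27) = -12.38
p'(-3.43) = -105.02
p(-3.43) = 132.88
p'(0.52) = -9.47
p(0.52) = -0.81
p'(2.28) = -57.35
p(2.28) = -51.44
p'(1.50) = -29.25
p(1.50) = -18.38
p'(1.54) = -30.42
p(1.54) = -19.57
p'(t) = -9*t^2 - 2*t - 6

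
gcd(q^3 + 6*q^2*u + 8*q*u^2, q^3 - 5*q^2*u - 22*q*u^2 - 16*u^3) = q + 2*u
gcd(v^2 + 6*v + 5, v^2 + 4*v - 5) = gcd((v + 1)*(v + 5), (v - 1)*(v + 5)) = v + 5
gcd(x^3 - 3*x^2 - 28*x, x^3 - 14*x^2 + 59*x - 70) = x - 7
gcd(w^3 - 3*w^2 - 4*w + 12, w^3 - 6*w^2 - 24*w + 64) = w - 2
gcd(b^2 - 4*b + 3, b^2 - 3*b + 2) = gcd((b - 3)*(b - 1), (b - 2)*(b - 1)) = b - 1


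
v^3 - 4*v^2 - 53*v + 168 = (v - 8)*(v - 3)*(v + 7)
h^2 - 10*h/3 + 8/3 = (h - 2)*(h - 4/3)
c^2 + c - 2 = (c - 1)*(c + 2)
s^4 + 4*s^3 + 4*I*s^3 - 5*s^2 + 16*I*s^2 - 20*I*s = s*(s - 1)*(s + 5)*(s + 4*I)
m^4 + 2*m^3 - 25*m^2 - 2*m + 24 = (m - 4)*(m - 1)*(m + 1)*(m + 6)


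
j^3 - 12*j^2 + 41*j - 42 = (j - 7)*(j - 3)*(j - 2)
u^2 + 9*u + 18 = (u + 3)*(u + 6)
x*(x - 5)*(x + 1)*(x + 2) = x^4 - 2*x^3 - 13*x^2 - 10*x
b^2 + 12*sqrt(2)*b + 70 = (b + 5*sqrt(2))*(b + 7*sqrt(2))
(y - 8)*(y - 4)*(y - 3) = y^3 - 15*y^2 + 68*y - 96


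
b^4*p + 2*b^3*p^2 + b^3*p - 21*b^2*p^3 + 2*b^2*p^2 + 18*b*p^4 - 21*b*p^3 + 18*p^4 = (b - 3*p)*(b - p)*(b + 6*p)*(b*p + p)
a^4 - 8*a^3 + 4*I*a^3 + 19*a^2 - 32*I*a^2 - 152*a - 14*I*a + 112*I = (a - 8)*(a - 2*I)*(a - I)*(a + 7*I)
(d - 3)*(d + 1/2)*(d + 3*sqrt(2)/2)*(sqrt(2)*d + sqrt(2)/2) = sqrt(2)*d^4 - 2*sqrt(2)*d^3 + 3*d^3 - 6*d^2 - 11*sqrt(2)*d^2/4 - 33*d/4 - 3*sqrt(2)*d/4 - 9/4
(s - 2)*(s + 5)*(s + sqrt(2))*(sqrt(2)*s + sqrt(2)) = sqrt(2)*s^4 + 2*s^3 + 4*sqrt(2)*s^3 - 7*sqrt(2)*s^2 + 8*s^2 - 10*sqrt(2)*s - 14*s - 20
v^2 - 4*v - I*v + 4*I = (v - 4)*(v - I)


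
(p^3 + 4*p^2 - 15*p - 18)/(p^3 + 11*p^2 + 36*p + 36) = (p^2 - 2*p - 3)/(p^2 + 5*p + 6)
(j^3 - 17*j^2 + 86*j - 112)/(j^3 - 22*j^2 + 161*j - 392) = (j - 2)/(j - 7)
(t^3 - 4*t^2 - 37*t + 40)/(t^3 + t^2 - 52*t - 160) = (t - 1)/(t + 4)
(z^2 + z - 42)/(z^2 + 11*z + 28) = (z - 6)/(z + 4)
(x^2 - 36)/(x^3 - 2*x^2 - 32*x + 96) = (x - 6)/(x^2 - 8*x + 16)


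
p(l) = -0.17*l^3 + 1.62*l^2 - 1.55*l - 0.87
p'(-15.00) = -164.90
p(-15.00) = 960.63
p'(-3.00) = -15.86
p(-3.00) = 22.95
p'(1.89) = 2.75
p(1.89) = 0.84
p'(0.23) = -0.83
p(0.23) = -1.14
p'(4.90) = 2.08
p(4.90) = 10.43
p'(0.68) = 0.42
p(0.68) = -1.23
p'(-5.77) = -37.22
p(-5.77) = 94.67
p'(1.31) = 1.82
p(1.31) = -0.50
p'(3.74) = 3.43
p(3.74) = 7.10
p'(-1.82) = -9.14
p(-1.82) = 8.34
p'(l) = -0.51*l^2 + 3.24*l - 1.55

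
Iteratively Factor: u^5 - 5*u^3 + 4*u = (u)*(u^4 - 5*u^2 + 4) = u*(u + 2)*(u^3 - 2*u^2 - u + 2) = u*(u - 2)*(u + 2)*(u^2 - 1) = u*(u - 2)*(u + 1)*(u + 2)*(u - 1)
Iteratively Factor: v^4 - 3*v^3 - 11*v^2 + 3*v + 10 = (v - 5)*(v^3 + 2*v^2 - v - 2) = (v - 5)*(v + 1)*(v^2 + v - 2) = (v - 5)*(v + 1)*(v + 2)*(v - 1)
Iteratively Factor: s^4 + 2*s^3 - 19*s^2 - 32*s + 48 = (s - 4)*(s^3 + 6*s^2 + 5*s - 12) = (s - 4)*(s + 4)*(s^2 + 2*s - 3) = (s - 4)*(s - 1)*(s + 4)*(s + 3)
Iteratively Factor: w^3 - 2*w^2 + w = (w - 1)*(w^2 - w) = w*(w - 1)*(w - 1)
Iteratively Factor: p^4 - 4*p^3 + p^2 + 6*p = (p - 3)*(p^3 - p^2 - 2*p) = (p - 3)*(p + 1)*(p^2 - 2*p) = (p - 3)*(p - 2)*(p + 1)*(p)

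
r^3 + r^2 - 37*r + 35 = (r - 5)*(r - 1)*(r + 7)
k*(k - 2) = k^2 - 2*k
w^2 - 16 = (w - 4)*(w + 4)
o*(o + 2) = o^2 + 2*o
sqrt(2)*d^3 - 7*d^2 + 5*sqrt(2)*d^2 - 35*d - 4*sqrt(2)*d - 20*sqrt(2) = (d + 5)*(d - 4*sqrt(2))*(sqrt(2)*d + 1)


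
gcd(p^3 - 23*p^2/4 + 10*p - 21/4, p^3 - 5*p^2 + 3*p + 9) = p - 3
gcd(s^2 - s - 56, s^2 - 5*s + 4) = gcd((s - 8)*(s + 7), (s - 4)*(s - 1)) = 1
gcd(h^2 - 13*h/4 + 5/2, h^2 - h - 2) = h - 2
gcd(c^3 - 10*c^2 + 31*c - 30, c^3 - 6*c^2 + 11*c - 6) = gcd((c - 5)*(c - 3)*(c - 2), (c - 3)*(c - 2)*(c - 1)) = c^2 - 5*c + 6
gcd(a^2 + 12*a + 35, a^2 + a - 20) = a + 5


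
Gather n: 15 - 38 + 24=1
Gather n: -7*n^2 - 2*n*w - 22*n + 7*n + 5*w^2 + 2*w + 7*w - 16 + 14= -7*n^2 + n*(-2*w - 15) + 5*w^2 + 9*w - 2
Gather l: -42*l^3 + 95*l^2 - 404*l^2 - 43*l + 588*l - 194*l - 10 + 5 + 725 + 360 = -42*l^3 - 309*l^2 + 351*l + 1080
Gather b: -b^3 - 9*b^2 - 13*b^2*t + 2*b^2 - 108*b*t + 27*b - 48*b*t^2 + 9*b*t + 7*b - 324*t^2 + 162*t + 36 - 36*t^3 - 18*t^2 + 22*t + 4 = -b^3 + b^2*(-13*t - 7) + b*(-48*t^2 - 99*t + 34) - 36*t^3 - 342*t^2 + 184*t + 40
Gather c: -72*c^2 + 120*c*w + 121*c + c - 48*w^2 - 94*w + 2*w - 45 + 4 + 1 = -72*c^2 + c*(120*w + 122) - 48*w^2 - 92*w - 40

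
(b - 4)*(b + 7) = b^2 + 3*b - 28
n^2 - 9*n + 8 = (n - 8)*(n - 1)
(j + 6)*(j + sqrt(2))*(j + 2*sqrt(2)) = j^3 + 3*sqrt(2)*j^2 + 6*j^2 + 4*j + 18*sqrt(2)*j + 24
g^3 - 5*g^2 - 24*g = g*(g - 8)*(g + 3)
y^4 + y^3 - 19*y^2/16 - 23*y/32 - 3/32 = (y - 1)*(y + 1/4)^2*(y + 3/2)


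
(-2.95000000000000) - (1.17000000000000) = -4.12000000000000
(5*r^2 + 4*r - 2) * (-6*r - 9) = -30*r^3 - 69*r^2 - 24*r + 18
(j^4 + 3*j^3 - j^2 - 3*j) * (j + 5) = j^5 + 8*j^4 + 14*j^3 - 8*j^2 - 15*j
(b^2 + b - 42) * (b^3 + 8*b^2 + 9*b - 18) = b^5 + 9*b^4 - 25*b^3 - 345*b^2 - 396*b + 756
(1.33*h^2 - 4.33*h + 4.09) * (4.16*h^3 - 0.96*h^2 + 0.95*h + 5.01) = 5.5328*h^5 - 19.2896*h^4 + 22.4347*h^3 - 1.3766*h^2 - 17.8078*h + 20.4909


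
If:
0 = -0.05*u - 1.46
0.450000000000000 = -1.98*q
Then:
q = -0.23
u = -29.20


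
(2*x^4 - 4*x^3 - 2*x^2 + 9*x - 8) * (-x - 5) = -2*x^5 - 6*x^4 + 22*x^3 + x^2 - 37*x + 40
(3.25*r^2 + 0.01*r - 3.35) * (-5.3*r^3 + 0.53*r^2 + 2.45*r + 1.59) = -17.225*r^5 + 1.6695*r^4 + 25.7228*r^3 + 3.4165*r^2 - 8.1916*r - 5.3265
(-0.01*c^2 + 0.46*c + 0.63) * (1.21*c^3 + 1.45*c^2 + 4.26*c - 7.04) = -0.0121*c^5 + 0.5421*c^4 + 1.3867*c^3 + 2.9435*c^2 - 0.5546*c - 4.4352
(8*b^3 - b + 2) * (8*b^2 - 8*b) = 64*b^5 - 64*b^4 - 8*b^3 + 24*b^2 - 16*b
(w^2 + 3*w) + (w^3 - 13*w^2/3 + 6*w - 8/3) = w^3 - 10*w^2/3 + 9*w - 8/3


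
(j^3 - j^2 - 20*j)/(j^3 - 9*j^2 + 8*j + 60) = j*(j + 4)/(j^2 - 4*j - 12)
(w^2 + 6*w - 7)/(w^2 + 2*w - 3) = (w + 7)/(w + 3)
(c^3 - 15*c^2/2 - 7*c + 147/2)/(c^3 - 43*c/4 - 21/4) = 2*(c - 7)/(2*c + 1)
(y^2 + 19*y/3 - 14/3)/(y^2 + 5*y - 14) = (y - 2/3)/(y - 2)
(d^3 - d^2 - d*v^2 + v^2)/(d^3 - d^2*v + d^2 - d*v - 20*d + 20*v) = (d^2 + d*v - d - v)/(d^2 + d - 20)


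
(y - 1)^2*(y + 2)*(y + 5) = y^4 + 5*y^3 - 3*y^2 - 13*y + 10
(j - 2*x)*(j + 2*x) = j^2 - 4*x^2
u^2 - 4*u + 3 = (u - 3)*(u - 1)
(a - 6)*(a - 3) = a^2 - 9*a + 18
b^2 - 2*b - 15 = (b - 5)*(b + 3)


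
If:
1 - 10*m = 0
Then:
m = 1/10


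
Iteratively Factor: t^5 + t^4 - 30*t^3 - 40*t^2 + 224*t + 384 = (t + 3)*(t^4 - 2*t^3 - 24*t^2 + 32*t + 128) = (t + 2)*(t + 3)*(t^3 - 4*t^2 - 16*t + 64) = (t + 2)*(t + 3)*(t + 4)*(t^2 - 8*t + 16) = (t - 4)*(t + 2)*(t + 3)*(t + 4)*(t - 4)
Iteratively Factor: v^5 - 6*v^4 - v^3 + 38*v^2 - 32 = (v - 4)*(v^4 - 2*v^3 - 9*v^2 + 2*v + 8) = (v - 4)^2*(v^3 + 2*v^2 - v - 2) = (v - 4)^2*(v - 1)*(v^2 + 3*v + 2) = (v - 4)^2*(v - 1)*(v + 2)*(v + 1)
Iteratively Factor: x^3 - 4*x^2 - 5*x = (x - 5)*(x^2 + x) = (x - 5)*(x + 1)*(x)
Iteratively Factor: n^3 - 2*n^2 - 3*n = (n - 3)*(n^2 + n) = n*(n - 3)*(n + 1)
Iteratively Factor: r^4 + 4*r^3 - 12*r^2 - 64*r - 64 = (r + 2)*(r^3 + 2*r^2 - 16*r - 32) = (r + 2)^2*(r^2 - 16) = (r - 4)*(r + 2)^2*(r + 4)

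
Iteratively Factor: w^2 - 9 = (w - 3)*(w + 3)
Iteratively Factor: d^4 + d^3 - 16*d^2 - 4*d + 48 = (d - 2)*(d^3 + 3*d^2 - 10*d - 24) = (d - 2)*(d + 4)*(d^2 - d - 6) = (d - 2)*(d + 2)*(d + 4)*(d - 3)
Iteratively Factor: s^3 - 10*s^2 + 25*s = (s)*(s^2 - 10*s + 25) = s*(s - 5)*(s - 5)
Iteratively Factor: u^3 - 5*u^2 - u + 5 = (u - 1)*(u^2 - 4*u - 5) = (u - 1)*(u + 1)*(u - 5)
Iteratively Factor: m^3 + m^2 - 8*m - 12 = (m + 2)*(m^2 - m - 6) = (m - 3)*(m + 2)*(m + 2)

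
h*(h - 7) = h^2 - 7*h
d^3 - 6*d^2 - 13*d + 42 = (d - 7)*(d - 2)*(d + 3)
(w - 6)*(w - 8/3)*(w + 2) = w^3 - 20*w^2/3 - 4*w/3 + 32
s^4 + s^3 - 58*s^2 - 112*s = s*(s - 8)*(s + 2)*(s + 7)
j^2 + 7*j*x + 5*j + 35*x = (j + 5)*(j + 7*x)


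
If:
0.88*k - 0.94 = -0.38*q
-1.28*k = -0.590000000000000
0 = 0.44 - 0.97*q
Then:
No Solution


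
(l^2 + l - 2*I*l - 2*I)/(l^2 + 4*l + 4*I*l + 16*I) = (l^2 + l*(1 - 2*I) - 2*I)/(l^2 + 4*l*(1 + I) + 16*I)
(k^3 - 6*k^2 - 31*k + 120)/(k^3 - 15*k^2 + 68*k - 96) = (k + 5)/(k - 4)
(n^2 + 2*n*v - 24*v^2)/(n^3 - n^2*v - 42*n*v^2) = (-n + 4*v)/(n*(-n + 7*v))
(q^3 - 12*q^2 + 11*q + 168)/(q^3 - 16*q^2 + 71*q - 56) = (q + 3)/(q - 1)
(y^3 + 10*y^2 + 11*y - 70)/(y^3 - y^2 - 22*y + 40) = (y + 7)/(y - 4)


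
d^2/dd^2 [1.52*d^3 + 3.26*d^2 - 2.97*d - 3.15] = 9.12*d + 6.52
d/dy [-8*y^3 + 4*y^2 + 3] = 8*y*(1 - 3*y)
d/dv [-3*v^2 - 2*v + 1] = -6*v - 2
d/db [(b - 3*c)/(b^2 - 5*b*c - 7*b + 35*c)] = (b^2 - 5*b*c - 7*b + 35*c + (b - 3*c)*(-2*b + 5*c + 7))/(b^2 - 5*b*c - 7*b + 35*c)^2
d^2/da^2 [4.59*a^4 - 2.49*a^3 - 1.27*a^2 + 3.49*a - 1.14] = 55.08*a^2 - 14.94*a - 2.54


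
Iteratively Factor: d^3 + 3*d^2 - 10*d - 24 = (d - 3)*(d^2 + 6*d + 8) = (d - 3)*(d + 4)*(d + 2)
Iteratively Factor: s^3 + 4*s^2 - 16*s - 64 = (s - 4)*(s^2 + 8*s + 16) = (s - 4)*(s + 4)*(s + 4)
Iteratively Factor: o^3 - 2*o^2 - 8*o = (o)*(o^2 - 2*o - 8) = o*(o - 4)*(o + 2)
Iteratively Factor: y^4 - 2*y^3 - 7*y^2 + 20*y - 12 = (y - 2)*(y^3 - 7*y + 6) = (y - 2)^2*(y^2 + 2*y - 3) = (y - 2)^2*(y + 3)*(y - 1)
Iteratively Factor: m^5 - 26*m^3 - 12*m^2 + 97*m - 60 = (m - 1)*(m^4 + m^3 - 25*m^2 - 37*m + 60) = (m - 1)^2*(m^3 + 2*m^2 - 23*m - 60) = (m - 1)^2*(m + 4)*(m^2 - 2*m - 15) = (m - 5)*(m - 1)^2*(m + 4)*(m + 3)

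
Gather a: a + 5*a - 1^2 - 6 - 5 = 6*a - 12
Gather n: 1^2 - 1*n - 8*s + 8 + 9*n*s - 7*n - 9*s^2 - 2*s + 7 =n*(9*s - 8) - 9*s^2 - 10*s + 16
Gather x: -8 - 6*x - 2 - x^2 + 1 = -x^2 - 6*x - 9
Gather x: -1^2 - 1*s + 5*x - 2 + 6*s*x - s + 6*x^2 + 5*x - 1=-2*s + 6*x^2 + x*(6*s + 10) - 4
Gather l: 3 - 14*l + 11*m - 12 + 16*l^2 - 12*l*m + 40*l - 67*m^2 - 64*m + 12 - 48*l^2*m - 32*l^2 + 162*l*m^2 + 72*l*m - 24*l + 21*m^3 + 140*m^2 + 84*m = l^2*(-48*m - 16) + l*(162*m^2 + 60*m + 2) + 21*m^3 + 73*m^2 + 31*m + 3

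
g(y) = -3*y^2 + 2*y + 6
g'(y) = 2 - 6*y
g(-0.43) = 4.59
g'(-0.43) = 4.58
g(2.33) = -5.63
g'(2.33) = -11.98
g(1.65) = 1.13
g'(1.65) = -7.90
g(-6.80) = -146.32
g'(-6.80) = 42.80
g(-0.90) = 1.77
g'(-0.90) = 7.40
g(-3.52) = -38.21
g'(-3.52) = 23.12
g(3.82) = -30.14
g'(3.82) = -20.92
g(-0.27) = 5.24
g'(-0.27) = 3.62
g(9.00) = -219.00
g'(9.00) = -52.00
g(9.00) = -219.00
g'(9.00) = -52.00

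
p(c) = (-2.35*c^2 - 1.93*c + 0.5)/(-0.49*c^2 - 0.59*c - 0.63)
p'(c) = (-4.7*c - 1.93)/(-0.49*c^2 - 0.59*c - 0.63) + (0.98*c + 0.59)*(-2.35*c^2 - 1.93*c + 0.5)/(-0.49*c^2 - 0.59*c - 0.63)^2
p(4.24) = 4.18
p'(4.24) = 0.17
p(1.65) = 3.09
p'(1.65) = 0.97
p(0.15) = -0.22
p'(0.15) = 3.83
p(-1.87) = 3.31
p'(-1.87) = -2.21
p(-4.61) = 4.87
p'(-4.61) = -0.07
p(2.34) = 3.60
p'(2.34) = 0.54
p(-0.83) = -1.01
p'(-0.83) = -4.60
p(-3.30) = 4.66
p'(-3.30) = -0.31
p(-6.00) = 4.92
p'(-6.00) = -0.02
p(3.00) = 3.88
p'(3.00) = 0.34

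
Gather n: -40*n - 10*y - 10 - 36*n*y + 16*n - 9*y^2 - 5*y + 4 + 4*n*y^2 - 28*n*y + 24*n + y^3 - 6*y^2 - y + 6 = n*(4*y^2 - 64*y) + y^3 - 15*y^2 - 16*y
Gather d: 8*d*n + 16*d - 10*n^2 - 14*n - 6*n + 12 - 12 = d*(8*n + 16) - 10*n^2 - 20*n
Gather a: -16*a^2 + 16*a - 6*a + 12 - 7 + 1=-16*a^2 + 10*a + 6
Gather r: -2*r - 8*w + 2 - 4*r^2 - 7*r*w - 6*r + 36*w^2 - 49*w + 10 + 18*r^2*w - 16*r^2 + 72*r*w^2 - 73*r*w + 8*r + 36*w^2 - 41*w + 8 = r^2*(18*w - 20) + r*(72*w^2 - 80*w) + 72*w^2 - 98*w + 20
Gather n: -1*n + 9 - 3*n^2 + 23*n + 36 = -3*n^2 + 22*n + 45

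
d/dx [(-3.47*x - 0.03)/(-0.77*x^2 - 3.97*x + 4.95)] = (2.6719*x^2 + 13.7759*x - (1.54*x + 3.97)*(3.47*x + 0.03) - 17.1765)/(0.77*x^2 + 3.97*x - 4.95)^2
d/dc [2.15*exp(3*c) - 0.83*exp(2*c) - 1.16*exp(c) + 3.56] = (6.45*exp(2*c) - 1.66*exp(c) - 1.16)*exp(c)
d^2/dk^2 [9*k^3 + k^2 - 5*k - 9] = 54*k + 2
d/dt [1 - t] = -1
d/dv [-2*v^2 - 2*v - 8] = -4*v - 2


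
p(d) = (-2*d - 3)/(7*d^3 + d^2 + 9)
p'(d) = (-2*d - 3)*(-21*d^2 - 2*d)/(7*d^3 + d^2 + 9)^2 - 2/(7*d^3 + d^2 + 9)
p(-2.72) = -0.02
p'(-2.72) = -0.01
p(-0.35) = -0.26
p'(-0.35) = -0.17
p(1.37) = -0.20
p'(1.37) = 0.22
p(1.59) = -0.16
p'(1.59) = 0.17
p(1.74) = -0.13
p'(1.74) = 0.14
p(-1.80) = -0.02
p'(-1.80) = 0.02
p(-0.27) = -0.28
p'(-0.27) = -0.19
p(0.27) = -0.38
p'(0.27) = -0.13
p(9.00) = 0.00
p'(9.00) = 0.00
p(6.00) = -0.00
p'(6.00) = 0.00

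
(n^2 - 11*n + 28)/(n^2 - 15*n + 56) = (n - 4)/(n - 8)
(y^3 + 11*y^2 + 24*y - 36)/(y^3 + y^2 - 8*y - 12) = (y^3 + 11*y^2 + 24*y - 36)/(y^3 + y^2 - 8*y - 12)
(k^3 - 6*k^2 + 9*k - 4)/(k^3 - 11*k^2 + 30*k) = (k^3 - 6*k^2 + 9*k - 4)/(k*(k^2 - 11*k + 30))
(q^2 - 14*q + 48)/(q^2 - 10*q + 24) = (q - 8)/(q - 4)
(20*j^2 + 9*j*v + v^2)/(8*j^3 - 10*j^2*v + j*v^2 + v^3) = (5*j + v)/(2*j^2 - 3*j*v + v^2)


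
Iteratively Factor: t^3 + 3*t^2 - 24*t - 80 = (t + 4)*(t^2 - t - 20) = (t + 4)^2*(t - 5)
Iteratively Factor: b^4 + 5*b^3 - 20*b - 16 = (b + 1)*(b^3 + 4*b^2 - 4*b - 16) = (b - 2)*(b + 1)*(b^2 + 6*b + 8) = (b - 2)*(b + 1)*(b + 4)*(b + 2)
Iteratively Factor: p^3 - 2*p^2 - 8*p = (p - 4)*(p^2 + 2*p) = (p - 4)*(p + 2)*(p)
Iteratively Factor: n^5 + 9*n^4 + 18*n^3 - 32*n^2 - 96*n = (n + 4)*(n^4 + 5*n^3 - 2*n^2 - 24*n) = n*(n + 4)*(n^3 + 5*n^2 - 2*n - 24) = n*(n + 4)^2*(n^2 + n - 6) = n*(n + 3)*(n + 4)^2*(n - 2)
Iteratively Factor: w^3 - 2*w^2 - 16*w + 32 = (w - 4)*(w^2 + 2*w - 8) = (w - 4)*(w - 2)*(w + 4)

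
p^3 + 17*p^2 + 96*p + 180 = (p + 5)*(p + 6)^2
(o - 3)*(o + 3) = o^2 - 9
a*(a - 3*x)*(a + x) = a^3 - 2*a^2*x - 3*a*x^2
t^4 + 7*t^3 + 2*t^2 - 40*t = t*(t - 2)*(t + 4)*(t + 5)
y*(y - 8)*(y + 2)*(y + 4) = y^4 - 2*y^3 - 40*y^2 - 64*y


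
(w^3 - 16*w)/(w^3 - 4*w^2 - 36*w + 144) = w*(w + 4)/(w^2 - 36)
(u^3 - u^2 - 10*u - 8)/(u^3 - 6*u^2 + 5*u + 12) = (u + 2)/(u - 3)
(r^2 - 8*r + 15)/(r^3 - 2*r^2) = (r^2 - 8*r + 15)/(r^2*(r - 2))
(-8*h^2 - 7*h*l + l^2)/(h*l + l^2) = (-8*h + l)/l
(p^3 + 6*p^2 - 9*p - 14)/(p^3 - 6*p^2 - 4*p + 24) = (p^2 + 8*p + 7)/(p^2 - 4*p - 12)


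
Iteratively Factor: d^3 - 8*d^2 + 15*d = (d - 5)*(d^2 - 3*d) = d*(d - 5)*(d - 3)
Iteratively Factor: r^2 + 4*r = (r)*(r + 4)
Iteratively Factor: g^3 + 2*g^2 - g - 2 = (g + 1)*(g^2 + g - 2) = (g - 1)*(g + 1)*(g + 2)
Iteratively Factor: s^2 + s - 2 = (s - 1)*(s + 2)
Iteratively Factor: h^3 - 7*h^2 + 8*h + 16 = (h - 4)*(h^2 - 3*h - 4) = (h - 4)^2*(h + 1)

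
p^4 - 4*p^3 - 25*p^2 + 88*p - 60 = (p - 6)*(p - 2)*(p - 1)*(p + 5)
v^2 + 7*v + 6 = (v + 1)*(v + 6)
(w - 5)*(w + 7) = w^2 + 2*w - 35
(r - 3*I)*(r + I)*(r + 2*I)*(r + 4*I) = r^4 + 4*I*r^3 + 7*r^2 + 34*I*r - 24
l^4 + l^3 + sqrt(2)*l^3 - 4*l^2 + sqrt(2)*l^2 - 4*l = l*(l + 1)*(l - sqrt(2))*(l + 2*sqrt(2))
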